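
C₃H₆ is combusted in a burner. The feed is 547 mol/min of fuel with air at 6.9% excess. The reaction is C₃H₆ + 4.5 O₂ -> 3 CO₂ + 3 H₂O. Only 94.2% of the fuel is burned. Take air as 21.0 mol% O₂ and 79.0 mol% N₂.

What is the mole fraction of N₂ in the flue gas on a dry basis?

0.84

Stoichiometric O₂ = 4.5 × 547 = 2462 mol/min; O₂ fed = 2462 × 1.069 = 2631 mol/min.
N₂ fed = 2631 × 79/21 = 9899 mol/min.
Fuel reacted = 0.942 × 547 → ξ = 515.3 mol/min.
Outlet (n = n₀ + ν ξ):
  C₃H₆: 547 − 1(515.3) = 31.73
  O₂: 2631 − 4.5(515.3) = 312.6
  N₂: 9899 (inert)
  CO₂: 0 + 3(515.3) = 1546
  H₂O: 0 + 3(515.3) = 1546
Dry total = 11790 mol/min; y_N₂ (dry) = 9899 / 11790 = 0.8397.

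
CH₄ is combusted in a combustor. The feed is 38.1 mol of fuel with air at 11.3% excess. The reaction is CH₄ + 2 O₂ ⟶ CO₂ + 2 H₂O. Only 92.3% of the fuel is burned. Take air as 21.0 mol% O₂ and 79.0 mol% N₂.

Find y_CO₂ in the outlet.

0.0796

Stoichiometric O₂ = 2 × 38.1 = 76.2 mol; O₂ fed = 76.2 × 1.113 = 84.81 mol.
N₂ fed = 84.81 × 79/21 = 319 mol.
Fuel reacted = 0.923 × 38.1 → ξ = 35.17 mol.
Outlet (n = n₀ + ν ξ):
  CH₄: 38.1 − 1(35.17) = 2.934
  O₂: 84.81 − 2(35.17) = 14.48
  N₂: 319 (inert)
  CO₂: 0 + 1(35.17) = 35.17
  H₂O: 0 + 2(35.17) = 70.33
Total out = 442 mol; y_CO₂ = 35.17 / 442 = 0.07957.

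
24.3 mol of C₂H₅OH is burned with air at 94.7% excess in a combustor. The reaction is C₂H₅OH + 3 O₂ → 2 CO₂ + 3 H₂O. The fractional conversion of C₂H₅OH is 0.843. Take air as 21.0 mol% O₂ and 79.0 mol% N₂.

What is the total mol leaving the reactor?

721 mol

Stoichiometric O₂ = 3 × 24.3 = 72.9 mol; O₂ fed = 72.9 × 1.947 = 141.9 mol.
N₂ fed = 141.9 × 79/21 = 534 mol.
Fuel reacted = 0.843 × 24.3 → ξ = 20.48 mol.
Outlet (n = n₀ + ν ξ):
  C₂H₅OH: 24.3 − 1(20.48) = 3.815
  O₂: 141.9 − 3(20.48) = 80.48
  N₂: 534 (inert)
  CO₂: 0 + 2(20.48) = 40.97
  H₂O: 0 + 3(20.48) = 61.45
Total out = 3.815 + 80.48 + 534 + 40.97 + 61.45 = 720.7 mol.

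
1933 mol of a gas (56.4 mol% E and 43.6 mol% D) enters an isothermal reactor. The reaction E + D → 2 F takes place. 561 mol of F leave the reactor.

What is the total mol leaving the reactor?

For F: n = n₀ + 2ξ → 561 = 0 + 2ξ, giving ξ = 280.5 mol.
Outlet amounts (n = n₀ + ν ξ):
  E: 1090 − 1(280.5) = 809.7
  D: 842.8 − 1(280.5) = 562.3
  F: 0 + 2(280.5) = 561
Total out = 809.7 + 562.3 + 561 = 1933 mol.

1930 mol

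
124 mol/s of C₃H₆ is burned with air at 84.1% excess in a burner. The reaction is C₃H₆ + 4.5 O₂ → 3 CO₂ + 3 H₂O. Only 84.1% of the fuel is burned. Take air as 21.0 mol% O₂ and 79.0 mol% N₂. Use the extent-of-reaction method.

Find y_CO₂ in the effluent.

Stoichiometric O₂ = 4.5 × 124 = 558 mol/s; O₂ fed = 558 × 1.841 = 1027 mol/s.
N₂ fed = 1027 × 79/21 = 3865 mol/s.
Fuel reacted = 0.841 × 124 → ξ = 104.3 mol/s.
Outlet (n = n₀ + ν ξ):
  C₃H₆: 124 − 1(104.3) = 19.72
  O₂: 1027 − 4.5(104.3) = 558
  N₂: 3865 (inert)
  CO₂: 0 + 3(104.3) = 312.9
  H₂O: 0 + 3(104.3) = 312.9
Total out = 5068 mol/s; y_CO₂ = 312.9 / 5068 = 0.06173.

0.0617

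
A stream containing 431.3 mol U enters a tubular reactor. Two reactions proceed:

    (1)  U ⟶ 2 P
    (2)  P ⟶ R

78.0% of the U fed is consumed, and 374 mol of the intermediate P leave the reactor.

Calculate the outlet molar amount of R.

Conversion of U: U consumed = 1ξ₁ = 0.78 × 431.3 → ξ₁ = 336.4 mol.
P balance: n_P = 0 + 2ξ₁ − 1ξ₂ = 374 → ξ₂ = (2·336.4 − 374)/1 = 298.8 mol.
Outlet amounts (n = n₀ + Σ ν·ξ):
  U: 431.3 − 1(336.4) = 94.89
  P: 0 + 2(336.4) − 1(298.8) = 374
  R: 0 + 1(298.8) = 298.8

299 mol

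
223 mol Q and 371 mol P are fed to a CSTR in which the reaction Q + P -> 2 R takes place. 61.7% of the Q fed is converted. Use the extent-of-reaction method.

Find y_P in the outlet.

0.393

Q reacted = 0.617 × 223 = 137.6 mol; ν_Q = −1, so ξ = 137.6/1 = 137.6 mol.
Outlet amounts (n = n₀ + ν ξ):
  Q: 223 − 1(137.6) = 85.41
  P: 371 − 1(137.6) = 233.4
  R: 0 + 2(137.6) = 275.2
Total out = 594 mol; y_P = 233.4 / 594 = 0.3929.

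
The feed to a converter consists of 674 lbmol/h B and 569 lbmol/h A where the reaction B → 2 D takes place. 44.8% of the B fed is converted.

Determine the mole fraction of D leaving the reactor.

0.391

B reacted = 0.448 × 674 = 302 lbmol/h; ν_B = −1, so ξ = 302/1 = 302 lbmol/h.
Outlet amounts (n = n₀ + ν ξ):
  B: 674 − 1(302) = 372
  D: 0 + 2(302) = 603.9
  A: 569 (inert)
Total out = 1545 lbmol/h; y_D = 603.9 / 1545 = 0.3909.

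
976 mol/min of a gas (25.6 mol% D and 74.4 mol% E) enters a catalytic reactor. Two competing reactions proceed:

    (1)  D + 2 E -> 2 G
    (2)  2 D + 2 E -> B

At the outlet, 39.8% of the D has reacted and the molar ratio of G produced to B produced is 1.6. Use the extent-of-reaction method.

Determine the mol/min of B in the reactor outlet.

35.5 mol/min

Conversion of D: D consumed = 0.398 × 249.9 = 99.44 mol/min = 1ξ₁ + 2ξ₂.
Selectivity: 2ξ₁ / (1ξ₂) = 1.6 → ξ₁ = 0.8 ξ₂.
Substitute: (1·0.8 + 2) ξ₂ = 99.44 → ξ₂ = 35.52 mol/min, ξ₁ = 28.41 mol/min.
Outlet amounts (n = n₀ + Σ ν·ξ):
  D: 249.9 − 1(28.41) − 2(35.52) = 150.4
  E: 726.1 − 2(28.41) − 2(35.52) = 598.3
  G: 0 + 2(28.41) = 56.82
  B: 0 + 1(35.52) = 35.52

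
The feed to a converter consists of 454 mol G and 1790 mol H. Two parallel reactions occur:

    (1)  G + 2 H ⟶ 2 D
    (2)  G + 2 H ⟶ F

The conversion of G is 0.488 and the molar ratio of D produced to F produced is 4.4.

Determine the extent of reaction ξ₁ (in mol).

Conversion of G: G consumed = 0.488 × 454 = 221.6 mol = 1ξ₁ + 1ξ₂.
Selectivity: 2ξ₁ / (1ξ₂) = 4.4 → ξ₁ = 2.2 ξ₂.
Substitute: (1·2.2 + 1) ξ₂ = 221.6 → ξ₂ = 69.23 mol, ξ₁ = 152.3 mol.
Outlet amounts (n = n₀ + Σ ν·ξ):
  G: 454 − 1(152.3) − 1(69.23) = 232.4
  H: 1790 − 2(152.3) − 2(69.23) = 1347
  D: 0 + 2(152.3) = 304.6
  F: 0 + 1(69.23) = 69.23

ξ₁ = 152 mol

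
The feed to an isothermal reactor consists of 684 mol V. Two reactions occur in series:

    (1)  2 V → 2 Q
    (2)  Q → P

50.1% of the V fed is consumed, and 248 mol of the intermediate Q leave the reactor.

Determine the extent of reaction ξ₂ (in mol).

Conversion of V: V consumed = 2ξ₁ = 0.501 × 684 → ξ₁ = 171.3 mol.
Q balance: n_Q = 0 + 2ξ₁ − 1ξ₂ = 248 → ξ₂ = (2·171.3 − 248)/1 = 94.68 mol.
Outlet amounts (n = n₀ + Σ ν·ξ):
  V: 684 − 2(171.3) = 341.3
  Q: 0 + 2(171.3) − 1(94.68) = 248
  P: 0 + 1(94.68) = 94.68

ξ₂ = 94.7 mol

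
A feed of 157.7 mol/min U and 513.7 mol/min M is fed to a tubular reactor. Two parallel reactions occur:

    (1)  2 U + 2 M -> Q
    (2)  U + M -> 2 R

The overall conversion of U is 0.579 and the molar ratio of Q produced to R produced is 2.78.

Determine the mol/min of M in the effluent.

422 mol/min

Conversion of U: U consumed = 0.579 × 157.7 = 91.31 mol/min = 2ξ₁ + 1ξ₂.
Selectivity: 1ξ₁ / (2ξ₂) = 2.78 → ξ₁ = 5.56 ξ₂.
Substitute: (2·5.56 + 1) ξ₂ = 91.31 → ξ₂ = 7.534 mol/min, ξ₁ = 41.89 mol/min.
Outlet amounts (n = n₀ + Σ ν·ξ):
  U: 157.7 − 2(41.89) − 1(7.534) = 66.39
  M: 513.7 − 2(41.89) − 1(7.534) = 422.4
  Q: 0 + 1(41.89) = 41.89
  R: 0 + 2(7.534) = 15.07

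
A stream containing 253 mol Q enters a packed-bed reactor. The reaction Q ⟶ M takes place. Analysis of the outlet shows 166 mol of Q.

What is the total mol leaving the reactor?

253 mol

For Q: n = n₀ − 1ξ → 166 = 253 − 1ξ, giving ξ = 87 mol.
Outlet amounts (n = n₀ + ν ξ):
  Q: 253 − 1(87) = 166
  M: 0 + 1(87) = 87
Total out = 166 + 87 = 253 mol.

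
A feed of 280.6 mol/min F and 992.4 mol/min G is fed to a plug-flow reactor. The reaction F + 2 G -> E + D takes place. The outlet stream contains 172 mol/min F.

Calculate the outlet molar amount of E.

109 mol/min

For F: n = n₀ − 1ξ → 172 = 280.6 − 1ξ, giving ξ = 108.6 mol/min.
Outlet amounts (n = n₀ + ν ξ):
  F: 280.6 − 1(108.6) = 172
  G: 992.4 − 2(108.6) = 775.2
  E: 0 + 1(108.6) = 108.6
  D: 0 + 1(108.6) = 108.6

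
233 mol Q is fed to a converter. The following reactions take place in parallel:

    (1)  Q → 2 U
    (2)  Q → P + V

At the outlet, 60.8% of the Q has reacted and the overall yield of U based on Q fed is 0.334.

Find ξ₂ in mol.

ξ₂ = 103 mol

Yield of U: 2ξ₁ / 233 = 0.334 → ξ₁ = 38.91 mol.
Conversion of Q: 1ξ₁ + 1ξ₂ = 0.608 × 233 = 141.7 → ξ₂ = 102.8 mol.
Outlet amounts (n = n₀ + Σ ν·ξ):
  Q: 233 − 1(38.91) − 1(102.8) = 91.34
  U: 0 + 2(38.91) = 77.82
  P: 0 + 1(102.8) = 102.8
  V: 0 + 1(102.8) = 102.8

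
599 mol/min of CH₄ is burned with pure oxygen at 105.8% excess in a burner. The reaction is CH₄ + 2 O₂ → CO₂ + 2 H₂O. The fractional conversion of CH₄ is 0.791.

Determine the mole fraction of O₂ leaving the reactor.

Stoichiometric O₂ = 2 × 599 = 1198 mol/min; O₂ fed = 1198 × 2.058 = 2465 mol/min.
Fuel reacted = 0.791 × 599 → ξ = 473.8 mol/min.
Outlet (n = n₀ + ν ξ):
  CH₄: 599 − 1(473.8) = 125.2
  O₂: 2465 − 2(473.8) = 1518
  CO₂: 0 + 1(473.8) = 473.8
  H₂O: 0 + 2(473.8) = 947.6
Total out = 3064 mol/min; y_O₂ = 1518 / 3064 = 0.4953.

0.495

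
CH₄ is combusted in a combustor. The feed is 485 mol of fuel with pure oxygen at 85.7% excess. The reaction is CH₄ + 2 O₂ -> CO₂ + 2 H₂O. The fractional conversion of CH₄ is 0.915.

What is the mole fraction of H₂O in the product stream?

Stoichiometric O₂ = 2 × 485 = 970 mol; O₂ fed = 970 × 1.857 = 1801 mol.
Fuel reacted = 0.915 × 485 → ξ = 443.8 mol.
Outlet (n = n₀ + ν ξ):
  CH₄: 485 − 1(443.8) = 41.22
  O₂: 1801 − 2(443.8) = 913.7
  CO₂: 0 + 1(443.8) = 443.8
  H₂O: 0 + 2(443.8) = 887.6
Total out = 2286 mol; y_H₂O = 887.6 / 2286 = 0.3882.

0.388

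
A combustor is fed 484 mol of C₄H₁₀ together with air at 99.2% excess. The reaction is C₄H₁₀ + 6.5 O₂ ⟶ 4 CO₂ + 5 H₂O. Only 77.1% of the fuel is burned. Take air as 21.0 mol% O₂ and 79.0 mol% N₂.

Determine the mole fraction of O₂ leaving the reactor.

0.124

Stoichiometric O₂ = 6.5 × 484 = 3146 mol; O₂ fed = 3146 × 1.992 = 6267 mol.
N₂ fed = 6267 × 79/21 = 23580 mol.
Fuel reacted = 0.771 × 484 → ξ = 373.2 mol.
Outlet (n = n₀ + ν ξ):
  C₄H₁₀: 484 − 1(373.2) = 110.8
  O₂: 6267 − 6.5(373.2) = 3841
  N₂: 23580 (inert)
  CO₂: 0 + 4(373.2) = 1493
  H₂O: 0 + 5(373.2) = 1866
Total out = 30890 mol; y_O₂ = 3841 / 30890 = 0.1244.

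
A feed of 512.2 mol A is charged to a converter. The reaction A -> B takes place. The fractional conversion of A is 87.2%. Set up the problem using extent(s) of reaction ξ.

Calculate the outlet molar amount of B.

A reacted = 0.872 × 512.2 = 446.6 mol; ν_A = −1, so ξ = 446.6/1 = 446.6 mol.
Outlet amounts (n = n₀ + ν ξ):
  A: 512.2 − 1(446.6) = 65.56
  B: 0 + 1(446.6) = 446.6

447 mol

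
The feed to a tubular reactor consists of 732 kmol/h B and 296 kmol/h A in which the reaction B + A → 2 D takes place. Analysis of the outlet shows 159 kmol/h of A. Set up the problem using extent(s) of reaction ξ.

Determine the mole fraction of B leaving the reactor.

For A: n = n₀ − 1ξ → 159 = 296 − 1ξ, giving ξ = 137 kmol/h.
Outlet amounts (n = n₀ + ν ξ):
  B: 732 − 1(137) = 595
  A: 296 − 1(137) = 159
  D: 0 + 2(137) = 274
Total out = 1028 kmol/h; y_B = 595 / 1028 = 0.5788.

0.579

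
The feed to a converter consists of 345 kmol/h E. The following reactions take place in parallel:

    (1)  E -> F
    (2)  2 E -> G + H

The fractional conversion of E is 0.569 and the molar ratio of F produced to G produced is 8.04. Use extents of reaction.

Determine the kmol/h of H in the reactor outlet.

Conversion of E: E consumed = 0.569 × 345 = 196.3 kmol/h = 1ξ₁ + 2ξ₂.
Selectivity: 1ξ₁ / (1ξ₂) = 8.04 → ξ₁ = 8.04 ξ₂.
Substitute: (1·8.04 + 2) ξ₂ = 196.3 → ξ₂ = 19.55 kmol/h, ξ₁ = 157.2 kmol/h.
Outlet amounts (n = n₀ + Σ ν·ξ):
  E: 345 − 1(157.2) − 2(19.55) = 148.7
  F: 0 + 1(157.2) = 157.2
  G: 0 + 1(19.55) = 19.55
  H: 0 + 1(19.55) = 19.55

19.6 kmol/h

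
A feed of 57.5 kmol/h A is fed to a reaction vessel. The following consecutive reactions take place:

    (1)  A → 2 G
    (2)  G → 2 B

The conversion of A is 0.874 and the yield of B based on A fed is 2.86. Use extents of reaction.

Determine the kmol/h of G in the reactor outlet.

Conversion of A: A consumed = 1ξ₁ = 0.874 × 57.5 → ξ₁ = 50.26 kmol/h.
Yield of B: 2ξ₂ / 57.5 = 2.86 → ξ₂ = 82.22 kmol/h.
Outlet amounts (n = n₀ + Σ ν·ξ):
  A: 57.5 − 1(50.26) = 7.245
  G: 0 + 2(50.26) − 1(82.22) = 18.29
  B: 0 + 2(82.22) = 164.4

18.3 kmol/h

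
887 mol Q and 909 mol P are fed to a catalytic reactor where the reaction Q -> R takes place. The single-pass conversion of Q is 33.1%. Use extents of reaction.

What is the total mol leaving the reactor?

Q reacted = 0.331 × 887 = 293.6 mol; ν_Q = −1, so ξ = 293.6/1 = 293.6 mol.
Outlet amounts (n = n₀ + ν ξ):
  Q: 887 − 1(293.6) = 593.4
  R: 0 + 1(293.6) = 293.6
  P: 909 (inert)
Total out = 593.4 + 293.6 + 909 = 1796 mol.

1800 mol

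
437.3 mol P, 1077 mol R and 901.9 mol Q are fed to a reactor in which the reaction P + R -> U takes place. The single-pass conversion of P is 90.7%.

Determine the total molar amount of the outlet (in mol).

2020 mol

P reacted = 0.907 × 437.3 = 396.6 mol; ν_P = −1, so ξ = 396.6/1 = 396.6 mol.
Outlet amounts (n = n₀ + ν ξ):
  P: 437.3 − 1(396.6) = 40.67
  R: 1077 − 1(396.6) = 680.4
  U: 0 + 1(396.6) = 396.6
  Q: 901.9 (inert)
Total out = 40.67 + 680.4 + 396.6 + 901.9 = 2020 mol.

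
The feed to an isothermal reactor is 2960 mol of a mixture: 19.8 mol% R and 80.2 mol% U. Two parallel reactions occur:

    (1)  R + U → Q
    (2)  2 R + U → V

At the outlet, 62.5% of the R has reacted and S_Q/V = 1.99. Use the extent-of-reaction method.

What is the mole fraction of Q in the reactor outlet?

0.0704

Conversion of R: R consumed = 0.625 × 586.1 = 366.3 mol = 1ξ₁ + 2ξ₂.
Selectivity: 1ξ₁ / (1ξ₂) = 1.99 → ξ₁ = 1.99 ξ₂.
Substitute: (1·1.99 + 2) ξ₂ = 366.3 → ξ₂ = 91.8 mol, ξ₁ = 182.7 mol.
Outlet amounts (n = n₀ + Σ ν·ξ):
  R: 586.1 − 1(182.7) − 2(91.8) = 219.8
  U: 2374 − 1(182.7) − 1(91.8) = 2099
  Q: 0 + 1(182.7) = 182.7
  V: 0 + 1(91.8) = 91.8
Total out = 2594 mol; y_Q = 182.7 / 2594 = 0.07044.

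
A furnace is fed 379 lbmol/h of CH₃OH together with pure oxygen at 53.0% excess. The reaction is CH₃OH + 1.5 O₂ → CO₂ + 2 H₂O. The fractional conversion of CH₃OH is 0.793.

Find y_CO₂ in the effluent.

0.215

Stoichiometric O₂ = 1.5 × 379 = 568.5 lbmol/h; O₂ fed = 568.5 × 1.530 = 869.8 lbmol/h.
Fuel reacted = 0.793 × 379 → ξ = 300.5 lbmol/h.
Outlet (n = n₀ + ν ξ):
  CH₃OH: 379 − 1(300.5) = 78.45
  O₂: 869.8 − 1.5(300.5) = 419
  CO₂: 0 + 1(300.5) = 300.5
  H₂O: 0 + 2(300.5) = 601.1
Total out = 1399 lbmol/h; y_CO₂ = 300.5 / 1399 = 0.2148.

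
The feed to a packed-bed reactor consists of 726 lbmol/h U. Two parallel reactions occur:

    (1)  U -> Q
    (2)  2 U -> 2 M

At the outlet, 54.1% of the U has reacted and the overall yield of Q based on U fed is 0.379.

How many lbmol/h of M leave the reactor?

Yield of Q: 1ξ₁ / 726 = 0.379 → ξ₁ = 275.2 lbmol/h.
Conversion of U: 1ξ₁ + 2ξ₂ = 0.541 × 726 = 392.8 → ξ₂ = 58.81 lbmol/h.
Outlet amounts (n = n₀ + Σ ν·ξ):
  U: 726 − 1(275.2) − 2(58.81) = 333.2
  Q: 0 + 1(275.2) = 275.2
  M: 0 + 2(58.81) = 117.6

118 lbmol/h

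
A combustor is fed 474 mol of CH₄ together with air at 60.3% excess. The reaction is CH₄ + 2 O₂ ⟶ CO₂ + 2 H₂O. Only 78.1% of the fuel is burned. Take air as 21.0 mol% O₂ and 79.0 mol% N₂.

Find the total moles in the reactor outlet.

7710 mol

Stoichiometric O₂ = 2 × 474 = 948 mol; O₂ fed = 948 × 1.603 = 1520 mol.
N₂ fed = 1520 × 79/21 = 5717 mol.
Fuel reacted = 0.781 × 474 → ξ = 370.2 mol.
Outlet (n = n₀ + ν ξ):
  CH₄: 474 − 1(370.2) = 103.8
  O₂: 1520 − 2(370.2) = 779.3
  N₂: 5717 (inert)
  CO₂: 0 + 1(370.2) = 370.2
  H₂O: 0 + 2(370.2) = 740.4
Total out = 103.8 + 779.3 + 5717 + 370.2 + 740.4 = 7710 mol.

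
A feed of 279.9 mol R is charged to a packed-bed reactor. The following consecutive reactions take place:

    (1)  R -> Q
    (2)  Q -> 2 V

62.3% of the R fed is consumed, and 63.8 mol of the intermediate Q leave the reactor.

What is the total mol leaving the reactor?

390 mol

Conversion of R: R consumed = 1ξ₁ = 0.623 × 279.9 → ξ₁ = 174.4 mol.
Q balance: n_Q = 0 + 1ξ₁ − 1ξ₂ = 63.8 → ξ₂ = (1·174.4 − 63.8)/1 = 110.6 mol.
Outlet amounts (n = n₀ + Σ ν·ξ):
  R: 279.9 − 1(174.4) = 105.5
  Q: 0 + 1(174.4) − 1(110.6) = 63.8
  V: 0 + 2(110.6) = 221.2
Total out = 105.5 + 63.8 + 221.2 = 390.5 mol.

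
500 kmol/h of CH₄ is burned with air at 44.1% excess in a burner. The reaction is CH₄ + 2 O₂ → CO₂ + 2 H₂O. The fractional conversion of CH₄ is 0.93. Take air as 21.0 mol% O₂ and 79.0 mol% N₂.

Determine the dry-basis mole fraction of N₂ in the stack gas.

Stoichiometric O₂ = 2 × 500 = 1000 kmol/h; O₂ fed = 1000 × 1.441 = 1441 kmol/h.
N₂ fed = 1441 × 79/21 = 5421 kmol/h.
Fuel reacted = 0.93 × 500 → ξ = 465 kmol/h.
Outlet (n = n₀ + ν ξ):
  CH₄: 500 − 1(465) = 35
  O₂: 1441 − 2(465) = 511
  N₂: 5421 (inert)
  CO₂: 0 + 1(465) = 465
  H₂O: 0 + 2(465) = 930
Dry total = 6432 kmol/h; y_N₂ (dry) = 5421 / 6432 = 0.8428.

0.843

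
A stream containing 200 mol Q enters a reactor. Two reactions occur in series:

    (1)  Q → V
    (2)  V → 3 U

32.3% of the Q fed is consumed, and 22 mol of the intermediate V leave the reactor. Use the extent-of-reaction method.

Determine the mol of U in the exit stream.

128 mol

Conversion of Q: Q consumed = 1ξ₁ = 0.323 × 200 → ξ₁ = 64.6 mol.
V balance: n_V = 0 + 1ξ₁ − 1ξ₂ = 22 → ξ₂ = (1·64.6 − 22)/1 = 42.6 mol.
Outlet amounts (n = n₀ + Σ ν·ξ):
  Q: 200 − 1(64.6) = 135.4
  V: 0 + 1(64.6) − 1(42.6) = 22
  U: 0 + 3(42.6) = 127.8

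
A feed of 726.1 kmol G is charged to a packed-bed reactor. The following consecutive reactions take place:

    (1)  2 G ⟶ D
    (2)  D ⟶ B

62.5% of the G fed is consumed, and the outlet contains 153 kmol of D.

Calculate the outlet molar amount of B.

Conversion of G: G consumed = 2ξ₁ = 0.625 × 726.1 → ξ₁ = 226.9 kmol.
D balance: n_D = 0 + 1ξ₁ − 1ξ₂ = 153 → ξ₂ = (1·226.9 − 153)/1 = 73.91 kmol.
Outlet amounts (n = n₀ + Σ ν·ξ):
  G: 726.1 − 2(226.9) = 272.3
  D: 0 + 1(226.9) − 1(73.91) = 153
  B: 0 + 1(73.91) = 73.91

73.9 kmol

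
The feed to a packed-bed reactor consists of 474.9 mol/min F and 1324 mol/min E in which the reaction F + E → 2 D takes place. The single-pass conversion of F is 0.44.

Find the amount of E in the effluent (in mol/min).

F reacted = 0.44 × 474.9 = 209 mol/min; ν_F = −1, so ξ = 209/1 = 209 mol/min.
Outlet amounts (n = n₀ + ν ξ):
  F: 474.9 − 1(209) = 265.9
  E: 1324 − 1(209) = 1115
  D: 0 + 2(209) = 417.9

1120 mol/min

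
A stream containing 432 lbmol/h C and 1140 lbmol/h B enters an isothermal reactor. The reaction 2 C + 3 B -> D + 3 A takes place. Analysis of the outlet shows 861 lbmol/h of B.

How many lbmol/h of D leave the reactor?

93 lbmol/h

For B: n = n₀ − 3ξ → 861 = 1140 − 3ξ, giving ξ = 93 lbmol/h.
Outlet amounts (n = n₀ + ν ξ):
  C: 432 − 2(93) = 246
  B: 1140 − 3(93) = 861
  D: 0 + 1(93) = 93
  A: 0 + 3(93) = 279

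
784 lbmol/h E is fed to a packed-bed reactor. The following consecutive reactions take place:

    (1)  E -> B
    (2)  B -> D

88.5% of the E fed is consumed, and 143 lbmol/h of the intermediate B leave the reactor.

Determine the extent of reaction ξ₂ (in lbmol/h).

ξ₂ = 551 lbmol/h

Conversion of E: E consumed = 1ξ₁ = 0.885 × 784 → ξ₁ = 693.8 lbmol/h.
B balance: n_B = 0 + 1ξ₁ − 1ξ₂ = 143 → ξ₂ = (1·693.8 − 143)/1 = 550.8 lbmol/h.
Outlet amounts (n = n₀ + Σ ν·ξ):
  E: 784 − 1(693.8) = 90.16
  B: 0 + 1(693.8) − 1(550.8) = 143
  D: 0 + 1(550.8) = 550.8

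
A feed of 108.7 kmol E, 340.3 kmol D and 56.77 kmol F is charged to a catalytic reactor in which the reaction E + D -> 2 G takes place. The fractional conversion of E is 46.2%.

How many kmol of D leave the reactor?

290 kmol

E reacted = 0.462 × 108.7 = 50.22 kmol; ν_E = −1, so ξ = 50.22/1 = 50.22 kmol.
Outlet amounts (n = n₀ + ν ξ):
  E: 108.7 − 1(50.22) = 58.48
  D: 340.3 − 1(50.22) = 290.1
  G: 0 + 2(50.22) = 100.4
  F: 56.77 (inert)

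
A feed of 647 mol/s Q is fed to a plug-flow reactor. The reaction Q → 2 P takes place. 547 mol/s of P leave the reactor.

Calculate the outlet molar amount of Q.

374 mol/s

For P: n = n₀ + 2ξ → 547 = 0 + 2ξ, giving ξ = 273.5 mol/s.
Outlet amounts (n = n₀ + ν ξ):
  Q: 647 − 1(273.5) = 373.5
  P: 0 + 2(273.5) = 547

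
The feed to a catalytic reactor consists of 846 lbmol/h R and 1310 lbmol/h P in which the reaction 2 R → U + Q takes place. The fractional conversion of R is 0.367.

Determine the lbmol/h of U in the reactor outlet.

155 lbmol/h

R reacted = 0.367 × 846 = 310.5 lbmol/h; ν_R = −2, so ξ = 310.5/2 = 155.2 lbmol/h.
Outlet amounts (n = n₀ + ν ξ):
  R: 846 − 2(155.2) = 535.5
  U: 0 + 1(155.2) = 155.2
  Q: 0 + 1(155.2) = 155.2
  P: 1310 (inert)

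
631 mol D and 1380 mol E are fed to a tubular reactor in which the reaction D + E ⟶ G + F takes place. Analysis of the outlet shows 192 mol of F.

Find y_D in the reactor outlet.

0.218

For F: n = n₀ + 1ξ → 192 = 0 + 1ξ, giving ξ = 192 mol.
Outlet amounts (n = n₀ + ν ξ):
  D: 631 − 1(192) = 439
  E: 1380 − 1(192) = 1188
  G: 0 + 1(192) = 192
  F: 0 + 1(192) = 192
Total out = 2011 mol; y_D = 439 / 2011 = 0.2183.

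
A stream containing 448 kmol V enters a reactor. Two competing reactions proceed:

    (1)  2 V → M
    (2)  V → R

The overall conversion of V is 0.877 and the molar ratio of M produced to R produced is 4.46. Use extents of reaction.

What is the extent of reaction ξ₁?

Conversion of V: V consumed = 0.877 × 448 = 392.9 kmol = 2ξ₁ + 1ξ₂.
Selectivity: 1ξ₁ / (1ξ₂) = 4.46 → ξ₁ = 4.46 ξ₂.
Substitute: (2·4.46 + 1) ξ₂ = 392.9 → ξ₂ = 39.61 kmol, ξ₁ = 176.6 kmol.
Outlet amounts (n = n₀ + Σ ν·ξ):
  V: 448 − 2(176.6) − 1(39.61) = 55.1
  M: 0 + 1(176.6) = 176.6
  R: 0 + 1(39.61) = 39.61

ξ₁ = 177 kmol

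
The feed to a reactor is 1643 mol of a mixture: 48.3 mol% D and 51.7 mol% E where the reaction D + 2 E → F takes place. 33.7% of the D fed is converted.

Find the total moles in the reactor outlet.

1110 mol

D reacted = 0.337 × 793.6 = 267.4 mol; ν_D = −1, so ξ = 267.4/1 = 267.4 mol.
Outlet amounts (n = n₀ + ν ξ):
  D: 793.6 − 1(267.4) = 526.1
  E: 849.4 − 2(267.4) = 314.6
  F: 0 + 1(267.4) = 267.4
Total out = 526.1 + 314.6 + 267.4 = 1108 mol.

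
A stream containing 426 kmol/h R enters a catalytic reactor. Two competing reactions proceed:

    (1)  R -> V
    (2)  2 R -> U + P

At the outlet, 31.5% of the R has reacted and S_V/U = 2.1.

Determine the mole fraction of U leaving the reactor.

Conversion of R: R consumed = 0.315 × 426 = 134.2 kmol/h = 1ξ₁ + 2ξ₂.
Selectivity: 1ξ₁ / (1ξ₂) = 2.1 → ξ₁ = 2.1 ξ₂.
Substitute: (1·2.1 + 2) ξ₂ = 134.2 → ξ₂ = 32.73 kmol/h, ξ₁ = 68.73 kmol/h.
Outlet amounts (n = n₀ + Σ ν·ξ):
  R: 426 − 1(68.73) − 2(32.73) = 291.8
  V: 0 + 1(68.73) = 68.73
  U: 0 + 1(32.73) = 32.73
  P: 0 + 1(32.73) = 32.73
Total out = 426 kmol/h; y_U = 32.73 / 426 = 0.07683.

0.0768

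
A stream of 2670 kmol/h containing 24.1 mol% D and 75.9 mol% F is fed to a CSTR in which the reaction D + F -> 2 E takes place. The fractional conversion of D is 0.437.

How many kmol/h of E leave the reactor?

562 kmol/h

D reacted = 0.437 × 643.5 = 281.2 kmol/h; ν_D = −1, so ξ = 281.2/1 = 281.2 kmol/h.
Outlet amounts (n = n₀ + ν ξ):
  D: 643.5 − 1(281.2) = 362.3
  F: 2027 − 1(281.2) = 1745
  E: 0 + 2(281.2) = 562.4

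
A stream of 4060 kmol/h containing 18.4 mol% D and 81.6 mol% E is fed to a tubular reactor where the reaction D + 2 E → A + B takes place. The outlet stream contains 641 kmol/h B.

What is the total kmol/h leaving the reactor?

3420 kmol/h

For B: n = n₀ + 1ξ → 641 = 0 + 1ξ, giving ξ = 641 kmol/h.
Outlet amounts (n = n₀ + ν ξ):
  D: 747 − 1(641) = 106
  E: 3313 − 2(641) = 2031
  A: 0 + 1(641) = 641
  B: 0 + 1(641) = 641
Total out = 106 + 2031 + 641 + 641 = 3419 kmol/h.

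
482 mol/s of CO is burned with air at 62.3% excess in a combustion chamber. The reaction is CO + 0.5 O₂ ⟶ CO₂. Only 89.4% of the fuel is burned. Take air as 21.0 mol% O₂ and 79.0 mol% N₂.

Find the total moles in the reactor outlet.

2130 mol/s

Stoichiometric O₂ = 0.5 × 482 = 241 mol/s; O₂ fed = 241 × 1.623 = 391.1 mol/s.
N₂ fed = 391.1 × 79/21 = 1471 mol/s.
Fuel reacted = 0.894 × 482 → ξ = 430.9 mol/s.
Outlet (n = n₀ + ν ξ):
  CO: 482 − 1(430.9) = 51.09
  O₂: 391.1 − 0.5(430.9) = 175.7
  N₂: 1471 (inert)
  CO₂: 0 + 1(430.9) = 430.9
Total out = 51.09 + 175.7 + 1471 + 430.9 = 2129 mol/s.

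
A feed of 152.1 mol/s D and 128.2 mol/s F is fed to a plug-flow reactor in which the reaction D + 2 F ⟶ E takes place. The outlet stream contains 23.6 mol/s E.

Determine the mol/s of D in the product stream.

128 mol/s

For E: n = n₀ + 1ξ → 23.6 = 0 + 1ξ, giving ξ = 23.6 mol/s.
Outlet amounts (n = n₀ + ν ξ):
  D: 152.1 − 1(23.6) = 128.5
  F: 128.2 − 2(23.6) = 81
  E: 0 + 1(23.6) = 23.6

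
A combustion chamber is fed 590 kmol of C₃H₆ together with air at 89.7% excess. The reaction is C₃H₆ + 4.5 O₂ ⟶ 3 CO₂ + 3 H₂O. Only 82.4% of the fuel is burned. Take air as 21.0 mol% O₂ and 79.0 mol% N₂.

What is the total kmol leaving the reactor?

Stoichiometric O₂ = 4.5 × 590 = 2655 kmol; O₂ fed = 2655 × 1.897 = 5037 kmol.
N₂ fed = 5037 × 79/21 = 18950 kmol.
Fuel reacted = 0.824 × 590 → ξ = 486.2 kmol.
Outlet (n = n₀ + ν ξ):
  C₃H₆: 590 − 1(486.2) = 103.8
  O₂: 5037 − 4.5(486.2) = 2849
  N₂: 18950 (inert)
  CO₂: 0 + 3(486.2) = 1458
  H₂O: 0 + 3(486.2) = 1458
Total out = 103.8 + 2849 + 18950 + 1458 + 1458 = 24820 kmol.

24800 kmol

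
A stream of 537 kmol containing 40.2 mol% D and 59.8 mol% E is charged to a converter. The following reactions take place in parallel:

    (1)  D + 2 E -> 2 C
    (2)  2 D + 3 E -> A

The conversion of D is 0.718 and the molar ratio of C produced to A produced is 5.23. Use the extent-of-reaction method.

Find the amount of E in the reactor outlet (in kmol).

44.7 kmol

Conversion of D: D consumed = 0.718 × 215.9 = 155 kmol = 1ξ₁ + 2ξ₂.
Selectivity: 2ξ₁ / (1ξ₂) = 5.23 → ξ₁ = 2.615 ξ₂.
Substitute: (1·2.615 + 2) ξ₂ = 155 → ξ₂ = 33.59 kmol, ξ₁ = 87.83 kmol.
Outlet amounts (n = n₀ + Σ ν·ξ):
  D: 215.9 − 1(87.83) − 2(33.59) = 60.88
  E: 321.1 − 2(87.83) − 3(33.59) = 44.72
  C: 0 + 2(87.83) = 175.7
  A: 0 + 1(33.59) = 33.59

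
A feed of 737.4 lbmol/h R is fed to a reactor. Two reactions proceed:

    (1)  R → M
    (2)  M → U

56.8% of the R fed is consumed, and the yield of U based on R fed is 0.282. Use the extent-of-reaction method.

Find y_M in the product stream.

0.286

Conversion of R: R consumed = 1ξ₁ = 0.568 × 737.4 → ξ₁ = 418.8 lbmol/h.
Yield of U: 1ξ₂ / 737.4 = 0.282 → ξ₂ = 207.9 lbmol/h.
Outlet amounts (n = n₀ + Σ ν·ξ):
  R: 737.4 − 1(418.8) = 318.6
  M: 0 + 1(418.8) − 1(207.9) = 210.9
  U: 0 + 1(207.9) = 207.9
Total out = 737.4 lbmol/h; y_M = 210.9 / 737.4 = 0.286.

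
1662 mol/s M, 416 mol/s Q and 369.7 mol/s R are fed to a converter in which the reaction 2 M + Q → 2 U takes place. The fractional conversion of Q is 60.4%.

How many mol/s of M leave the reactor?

Q reacted = 0.604 × 416 = 251.3 mol/s; ν_Q = −1, so ξ = 251.3/1 = 251.3 mol/s.
Outlet amounts (n = n₀ + ν ξ):
  M: 1662 − 2(251.3) = 1159
  Q: 416 − 1(251.3) = 164.7
  U: 0 + 2(251.3) = 502.5
  R: 369.7 (inert)

1160 mol/s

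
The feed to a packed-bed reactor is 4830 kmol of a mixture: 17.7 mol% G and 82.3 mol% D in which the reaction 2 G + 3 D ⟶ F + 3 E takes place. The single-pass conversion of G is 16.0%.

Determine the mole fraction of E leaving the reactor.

G reacted = 0.16 × 854.9 = 136.8 kmol; ν_G = −2, so ξ = 136.8/2 = 68.39 kmol.
Outlet amounts (n = n₀ + ν ξ):
  G: 854.9 − 2(68.39) = 718.1
  D: 3975 − 3(68.39) = 3770
  F: 0 + 1(68.39) = 68.39
  E: 0 + 3(68.39) = 205.2
Total out = 4762 kmol; y_E = 205.2 / 4762 = 0.04309.

0.0431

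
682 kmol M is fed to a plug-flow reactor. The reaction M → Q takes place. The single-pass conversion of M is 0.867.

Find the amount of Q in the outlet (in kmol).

M reacted = 0.867 × 682 = 591.3 kmol; ν_M = −1, so ξ = 591.3/1 = 591.3 kmol.
Outlet amounts (n = n₀ + ν ξ):
  M: 682 − 1(591.3) = 90.71
  Q: 0 + 1(591.3) = 591.3

591 kmol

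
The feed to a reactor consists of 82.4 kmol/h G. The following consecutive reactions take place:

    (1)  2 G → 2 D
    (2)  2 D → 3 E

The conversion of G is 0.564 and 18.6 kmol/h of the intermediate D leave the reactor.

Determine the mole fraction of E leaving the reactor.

0.434

Conversion of G: G consumed = 2ξ₁ = 0.564 × 82.4 → ξ₁ = 23.24 kmol/h.
D balance: n_D = 0 + 2ξ₁ − 2ξ₂ = 18.6 → ξ₂ = (2·23.24 − 18.6)/2 = 13.94 kmol/h.
Outlet amounts (n = n₀ + Σ ν·ξ):
  G: 82.4 − 2(23.24) = 35.93
  D: 0 + 2(23.24) − 2(13.94) = 18.6
  E: 0 + 3(13.94) = 41.81
Total out = 96.34 kmol/h; y_E = 41.81 / 96.34 = 0.434.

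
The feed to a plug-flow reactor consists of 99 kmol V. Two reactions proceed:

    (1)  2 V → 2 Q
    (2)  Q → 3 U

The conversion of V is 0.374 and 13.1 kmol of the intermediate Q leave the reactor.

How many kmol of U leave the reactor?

Conversion of V: V consumed = 2ξ₁ = 0.374 × 99 → ξ₁ = 18.51 kmol.
Q balance: n_Q = 0 + 2ξ₁ − 1ξ₂ = 13.1 → ξ₂ = (2·18.51 − 13.1)/1 = 23.93 kmol.
Outlet amounts (n = n₀ + Σ ν·ξ):
  V: 99 − 2(18.51) = 61.97
  Q: 0 + 2(18.51) − 1(23.93) = 13.1
  U: 0 + 3(23.93) = 71.78

71.8 kmol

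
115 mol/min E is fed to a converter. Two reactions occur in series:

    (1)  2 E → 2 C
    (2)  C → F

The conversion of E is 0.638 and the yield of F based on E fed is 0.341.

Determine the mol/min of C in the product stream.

Conversion of E: E consumed = 2ξ₁ = 0.638 × 115 → ξ₁ = 36.69 mol/min.
Yield of F: 1ξ₂ / 115 = 0.341 → ξ₂ = 39.22 mol/min.
Outlet amounts (n = n₀ + Σ ν·ξ):
  E: 115 − 2(36.69) = 41.63
  C: 0 + 2(36.69) − 1(39.22) = 34.16
  F: 0 + 1(39.22) = 39.22

34.2 mol/min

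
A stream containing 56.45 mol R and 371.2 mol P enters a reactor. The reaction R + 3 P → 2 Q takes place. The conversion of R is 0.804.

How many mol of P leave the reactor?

235 mol

R reacted = 0.804 × 56.45 = 45.39 mol; ν_R = −1, so ξ = 45.39/1 = 45.39 mol.
Outlet amounts (n = n₀ + ν ξ):
  R: 56.45 − 1(45.39) = 11.06
  P: 371.2 − 3(45.39) = 235
  Q: 0 + 2(45.39) = 90.77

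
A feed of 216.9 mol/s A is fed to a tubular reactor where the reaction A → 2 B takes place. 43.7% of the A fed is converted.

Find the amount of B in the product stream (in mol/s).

A reacted = 0.437 × 216.9 = 94.79 mol/s; ν_A = −1, so ξ = 94.79/1 = 94.79 mol/s.
Outlet amounts (n = n₀ + ν ξ):
  A: 216.9 − 1(94.79) = 122.1
  B: 0 + 2(94.79) = 189.6

190 mol/s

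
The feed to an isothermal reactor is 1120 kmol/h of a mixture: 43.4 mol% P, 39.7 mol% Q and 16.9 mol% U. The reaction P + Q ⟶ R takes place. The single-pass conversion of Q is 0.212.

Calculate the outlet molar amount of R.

94.3 kmol/h

Q reacted = 0.212 × 444.6 = 94.26 kmol/h; ν_Q = −1, so ξ = 94.26/1 = 94.26 kmol/h.
Outlet amounts (n = n₀ + ν ξ):
  P: 486.1 − 1(94.26) = 391.8
  Q: 444.6 − 1(94.26) = 350.4
  R: 0 + 1(94.26) = 94.26
  U: 189.3 (inert)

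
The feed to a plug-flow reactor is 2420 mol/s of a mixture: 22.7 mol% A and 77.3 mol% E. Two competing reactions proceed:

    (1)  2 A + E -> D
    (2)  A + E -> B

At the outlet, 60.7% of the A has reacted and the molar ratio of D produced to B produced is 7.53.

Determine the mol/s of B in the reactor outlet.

20.8 mol/s

Conversion of A: A consumed = 0.607 × 549.3 = 333.4 mol/s = 2ξ₁ + 1ξ₂.
Selectivity: 1ξ₁ / (1ξ₂) = 7.53 → ξ₁ = 7.53 ξ₂.
Substitute: (2·7.53 + 1) ξ₂ = 333.4 → ξ₂ = 20.76 mol/s, ξ₁ = 156.3 mol/s.
Outlet amounts (n = n₀ + Σ ν·ξ):
  A: 549.3 − 2(156.3) − 1(20.76) = 215.9
  E: 1871 − 1(156.3) − 1(20.76) = 1694
  D: 0 + 1(156.3) = 156.3
  B: 0 + 1(20.76) = 20.76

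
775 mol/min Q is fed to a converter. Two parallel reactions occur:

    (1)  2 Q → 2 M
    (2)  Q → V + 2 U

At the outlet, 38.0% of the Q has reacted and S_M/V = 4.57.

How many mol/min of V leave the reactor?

Conversion of Q: Q consumed = 0.38 × 775 = 294.5 mol/min = 2ξ₁ + 1ξ₂.
Selectivity: 2ξ₁ / (1ξ₂) = 4.57 → ξ₁ = 2.285 ξ₂.
Substitute: (2·2.285 + 1) ξ₂ = 294.5 → ξ₂ = 52.87 mol/min, ξ₁ = 120.8 mol/min.
Outlet amounts (n = n₀ + Σ ν·ξ):
  Q: 775 − 2(120.8) − 1(52.87) = 480.5
  M: 0 + 2(120.8) = 241.6
  V: 0 + 1(52.87) = 52.87
  U: 0 + 2(52.87) = 105.7

52.9 mol/min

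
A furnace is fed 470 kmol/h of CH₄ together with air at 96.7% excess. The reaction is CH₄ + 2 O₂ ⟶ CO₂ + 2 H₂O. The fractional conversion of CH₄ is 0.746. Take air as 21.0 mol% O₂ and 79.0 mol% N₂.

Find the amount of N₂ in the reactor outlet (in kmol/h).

6960 kmol/h

Stoichiometric O₂ = 2 × 470 = 940 kmol/h; O₂ fed = 940 × 1.967 = 1849 kmol/h.
N₂ fed = 1849 × 79/21 = 6956 kmol/h.
Fuel reacted = 0.746 × 470 → ξ = 350.6 kmol/h.
Outlet (n = n₀ + ν ξ):
  CH₄: 470 − 1(350.6) = 119.4
  O₂: 1849 − 2(350.6) = 1148
  N₂: 6956 (inert)
  CO₂: 0 + 1(350.6) = 350.6
  H₂O: 0 + 2(350.6) = 701.2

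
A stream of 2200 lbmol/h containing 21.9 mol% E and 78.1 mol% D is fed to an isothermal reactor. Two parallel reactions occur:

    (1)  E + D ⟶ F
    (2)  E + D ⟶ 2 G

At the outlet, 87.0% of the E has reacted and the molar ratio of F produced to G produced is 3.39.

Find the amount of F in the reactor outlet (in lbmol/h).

Conversion of E: E consumed = 0.87 × 481.8 = 419.2 lbmol/h = 1ξ₁ + 1ξ₂.
Selectivity: 1ξ₁ / (2ξ₂) = 3.39 → ξ₁ = 6.78 ξ₂.
Substitute: (1·6.78 + 1) ξ₂ = 419.2 → ξ₂ = 53.88 lbmol/h, ξ₁ = 365.3 lbmol/h.
Outlet amounts (n = n₀ + Σ ν·ξ):
  E: 481.8 − 1(365.3) − 1(53.88) = 62.63
  D: 1718 − 1(365.3) − 1(53.88) = 1299
  F: 0 + 1(365.3) = 365.3
  G: 0 + 2(53.88) = 107.8

365 lbmol/h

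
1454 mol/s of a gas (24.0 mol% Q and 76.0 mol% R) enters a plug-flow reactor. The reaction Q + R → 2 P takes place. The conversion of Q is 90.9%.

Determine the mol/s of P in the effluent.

634 mol/s

Q reacted = 0.909 × 349 = 317.2 mol/s; ν_Q = −1, so ξ = 317.2/1 = 317.2 mol/s.
Outlet amounts (n = n₀ + ν ξ):
  Q: 349 − 1(317.2) = 31.76
  R: 1105 − 1(317.2) = 787.8
  P: 0 + 2(317.2) = 634.4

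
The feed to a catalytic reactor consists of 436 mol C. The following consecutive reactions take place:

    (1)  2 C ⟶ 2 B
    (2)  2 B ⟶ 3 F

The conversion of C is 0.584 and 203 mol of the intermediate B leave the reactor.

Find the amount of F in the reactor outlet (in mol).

Conversion of C: C consumed = 2ξ₁ = 0.584 × 436 → ξ₁ = 127.3 mol.
B balance: n_B = 0 + 2ξ₁ − 2ξ₂ = 203 → ξ₂ = (2·127.3 − 203)/2 = 25.81 mol.
Outlet amounts (n = n₀ + Σ ν·ξ):
  C: 436 − 2(127.3) = 181.4
  B: 0 + 2(127.3) − 2(25.81) = 203
  F: 0 + 3(25.81) = 77.44

77.4 mol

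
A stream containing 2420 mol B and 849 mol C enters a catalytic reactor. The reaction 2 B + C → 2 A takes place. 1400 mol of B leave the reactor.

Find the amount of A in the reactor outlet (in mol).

1020 mol

For B: n = n₀ − 2ξ → 1400 = 2420 − 2ξ, giving ξ = 510 mol.
Outlet amounts (n = n₀ + ν ξ):
  B: 2420 − 2(510) = 1400
  C: 849 − 1(510) = 339
  A: 0 + 2(510) = 1020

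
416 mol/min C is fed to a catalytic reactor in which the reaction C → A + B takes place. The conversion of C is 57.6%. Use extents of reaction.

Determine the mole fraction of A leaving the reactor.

C reacted = 0.576 × 416 = 239.6 mol/min; ν_C = −1, so ξ = 239.6/1 = 239.6 mol/min.
Outlet amounts (n = n₀ + ν ξ):
  C: 416 − 1(239.6) = 176.4
  A: 0 + 1(239.6) = 239.6
  B: 0 + 1(239.6) = 239.6
Total out = 655.6 mol/min; y_A = 239.6 / 655.6 = 0.3655.

0.365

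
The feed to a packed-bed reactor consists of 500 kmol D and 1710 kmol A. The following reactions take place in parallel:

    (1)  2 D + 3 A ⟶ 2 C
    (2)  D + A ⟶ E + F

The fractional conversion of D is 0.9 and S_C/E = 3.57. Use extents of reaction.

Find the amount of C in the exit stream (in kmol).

Conversion of D: D consumed = 0.9 × 500 = 450 kmol = 2ξ₁ + 1ξ₂.
Selectivity: 2ξ₁ / (1ξ₂) = 3.57 → ξ₁ = 1.785 ξ₂.
Substitute: (2·1.785 + 1) ξ₂ = 450 → ξ₂ = 98.47 kmol, ξ₁ = 175.8 kmol.
Outlet amounts (n = n₀ + Σ ν·ξ):
  D: 500 − 2(175.8) − 1(98.47) = 50
  A: 1710 − 3(175.8) − 1(98.47) = 1084
  C: 0 + 2(175.8) = 351.5
  E: 0 + 1(98.47) = 98.47
  F: 0 + 1(98.47) = 98.47

352 kmol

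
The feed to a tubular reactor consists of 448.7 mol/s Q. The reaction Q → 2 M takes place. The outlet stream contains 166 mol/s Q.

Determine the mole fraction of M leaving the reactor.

0.773

For Q: n = n₀ − 1ξ → 166 = 448.7 − 1ξ, giving ξ = 282.7 mol/s.
Outlet amounts (n = n₀ + ν ξ):
  Q: 448.7 − 1(282.7) = 166
  M: 0 + 2(282.7) = 565.4
Total out = 731.4 mol/s; y_M = 565.4 / 731.4 = 0.773.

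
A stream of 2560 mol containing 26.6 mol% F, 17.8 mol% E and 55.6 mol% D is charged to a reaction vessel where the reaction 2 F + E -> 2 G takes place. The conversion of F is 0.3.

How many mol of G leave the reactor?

F reacted = 0.3 × 681 = 204.3 mol; ν_F = −2, so ξ = 204.3/2 = 102.1 mol.
Outlet amounts (n = n₀ + ν ξ):
  F: 681 − 2(102.1) = 476.7
  E: 455.7 − 1(102.1) = 353.5
  G: 0 + 2(102.1) = 204.3
  D: 1423 (inert)

204 mol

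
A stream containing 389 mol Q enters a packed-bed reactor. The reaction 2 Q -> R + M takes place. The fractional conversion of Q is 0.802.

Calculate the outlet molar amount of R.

156 mol

Q reacted = 0.802 × 389 = 312 mol; ν_Q = −2, so ξ = 312/2 = 156 mol.
Outlet amounts (n = n₀ + ν ξ):
  Q: 389 − 2(156) = 77.02
  R: 0 + 1(156) = 156
  M: 0 + 1(156) = 156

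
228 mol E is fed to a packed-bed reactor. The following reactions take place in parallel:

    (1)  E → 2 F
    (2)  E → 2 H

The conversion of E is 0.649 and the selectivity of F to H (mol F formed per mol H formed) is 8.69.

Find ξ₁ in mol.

ξ₁ = 133 mol

Conversion of E: E consumed = 0.649 × 228 = 148 mol = 1ξ₁ + 1ξ₂.
Selectivity: 2ξ₁ / (2ξ₂) = 8.69 → ξ₁ = 8.69 ξ₂.
Substitute: (1·8.69 + 1) ξ₂ = 148 → ξ₂ = 15.27 mol, ξ₁ = 132.7 mol.
Outlet amounts (n = n₀ + Σ ν·ξ):
  E: 228 − 1(132.7) − 1(15.27) = 80.03
  F: 0 + 2(132.7) = 265.4
  H: 0 + 2(15.27) = 30.54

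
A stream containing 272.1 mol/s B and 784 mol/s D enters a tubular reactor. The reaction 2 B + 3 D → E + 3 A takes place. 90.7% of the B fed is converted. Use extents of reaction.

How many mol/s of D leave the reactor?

B reacted = 0.907 × 272.1 = 246.8 mol/s; ν_B = −2, so ξ = 246.8/2 = 123.4 mol/s.
Outlet amounts (n = n₀ + ν ξ):
  B: 272.1 − 2(123.4) = 25.31
  D: 784 − 3(123.4) = 413.8
  E: 0 + 1(123.4) = 123.4
  A: 0 + 3(123.4) = 370.2

414 mol/s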